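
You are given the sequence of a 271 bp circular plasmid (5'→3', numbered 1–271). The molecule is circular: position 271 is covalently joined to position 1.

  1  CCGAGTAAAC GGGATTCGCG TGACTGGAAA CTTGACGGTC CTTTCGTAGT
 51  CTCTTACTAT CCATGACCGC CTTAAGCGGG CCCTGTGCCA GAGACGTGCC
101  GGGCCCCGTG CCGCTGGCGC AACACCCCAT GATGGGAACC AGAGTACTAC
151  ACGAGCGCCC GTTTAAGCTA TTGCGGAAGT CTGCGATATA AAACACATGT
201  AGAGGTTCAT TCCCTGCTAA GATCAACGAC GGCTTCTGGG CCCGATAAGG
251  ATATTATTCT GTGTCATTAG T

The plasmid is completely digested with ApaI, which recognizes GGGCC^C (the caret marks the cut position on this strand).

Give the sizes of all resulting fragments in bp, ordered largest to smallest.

ApaI sites (GGGCCC) start at positions 78, 101, 238.
ApaI cuts after base 5 of each site (before the last base), so after positions 82, 105, 242.
Circular molecule, 3 cuts → 3 fragments:
  83–105 → 23 bp
  106–242 → 137 bp
  243–271 then 1–82 → 29 + 82 = 111 bp
Sorted largest to smallest: 137, 111, 23 bp.

137, 111, 23 bp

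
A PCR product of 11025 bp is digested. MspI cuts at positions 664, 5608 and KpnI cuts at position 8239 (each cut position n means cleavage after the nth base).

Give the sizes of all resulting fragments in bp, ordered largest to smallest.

4944, 2786, 2631, 664 bp

Combined cut positions (sorted): 664, 5608, 8239.
Linear molecule, 3 cuts → 4 fragments:
  664 − 0 = 664 bp
  5608 − 664 = 4944 bp
  8239 − 5608 = 2631 bp
  11025 − 8239 = 2786 bp
Sorted largest to smallest: 4944, 2786, 2631, 664 bp.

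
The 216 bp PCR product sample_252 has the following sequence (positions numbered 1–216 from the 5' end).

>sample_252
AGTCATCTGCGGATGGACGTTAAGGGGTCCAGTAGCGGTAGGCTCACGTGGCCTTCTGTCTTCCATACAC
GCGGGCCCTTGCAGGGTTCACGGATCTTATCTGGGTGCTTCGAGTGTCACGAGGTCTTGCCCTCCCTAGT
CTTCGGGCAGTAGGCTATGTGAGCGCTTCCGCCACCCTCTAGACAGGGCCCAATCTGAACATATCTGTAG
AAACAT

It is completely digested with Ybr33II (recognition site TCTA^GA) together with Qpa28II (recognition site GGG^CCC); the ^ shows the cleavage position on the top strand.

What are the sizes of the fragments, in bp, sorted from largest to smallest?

The Ybr33II site (TCTAGA) starts at position 178.
Ybr33II cuts after base 4 of each site, so after position 181.
Qpa28II sites (GGGCCC) start at positions 73, 186.
Qpa28II cuts after base 3 of each site, so after positions 75, 188.
Combined cut positions: 75, 181, 188.
Linear molecule, 3 cuts → 4 fragments:
  1–75 → 75 bp
  76–181 → 106 bp
  182–188 → 7 bp
  189–216 → 28 bp
Sorted largest to smallest: 106, 75, 28, 7 bp.

106, 75, 28, 7 bp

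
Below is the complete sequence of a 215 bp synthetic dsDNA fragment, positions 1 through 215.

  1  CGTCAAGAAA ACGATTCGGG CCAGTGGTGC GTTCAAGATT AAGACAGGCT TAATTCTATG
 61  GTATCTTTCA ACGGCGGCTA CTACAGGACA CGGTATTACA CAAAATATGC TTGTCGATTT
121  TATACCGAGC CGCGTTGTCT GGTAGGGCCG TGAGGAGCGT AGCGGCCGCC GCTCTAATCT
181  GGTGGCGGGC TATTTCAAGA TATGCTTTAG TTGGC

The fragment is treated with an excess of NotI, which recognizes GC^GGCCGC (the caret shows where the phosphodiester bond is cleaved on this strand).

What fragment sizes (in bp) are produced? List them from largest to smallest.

163, 52 bp

The NotI site (GCGGCCGC) starts at position 162.
NotI cuts after base 2 of each site, so after position 163.
Linear molecule, 1 cut → 2 fragments:
  1–163 → 163 bp
  164–215 → 52 bp
Sorted largest to smallest: 163, 52 bp.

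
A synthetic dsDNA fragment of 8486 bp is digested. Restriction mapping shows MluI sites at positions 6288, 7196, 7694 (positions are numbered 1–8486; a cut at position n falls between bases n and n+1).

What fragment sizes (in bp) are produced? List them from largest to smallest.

6288, 908, 792, 498 bp

Linear molecule, 3 cuts → 4 fragments:
  6288 − 0 = 6288 bp
  7196 − 6288 = 908 bp
  7694 − 7196 = 498 bp
  8486 − 7694 = 792 bp
Sorted largest to smallest: 6288, 908, 792, 498 bp.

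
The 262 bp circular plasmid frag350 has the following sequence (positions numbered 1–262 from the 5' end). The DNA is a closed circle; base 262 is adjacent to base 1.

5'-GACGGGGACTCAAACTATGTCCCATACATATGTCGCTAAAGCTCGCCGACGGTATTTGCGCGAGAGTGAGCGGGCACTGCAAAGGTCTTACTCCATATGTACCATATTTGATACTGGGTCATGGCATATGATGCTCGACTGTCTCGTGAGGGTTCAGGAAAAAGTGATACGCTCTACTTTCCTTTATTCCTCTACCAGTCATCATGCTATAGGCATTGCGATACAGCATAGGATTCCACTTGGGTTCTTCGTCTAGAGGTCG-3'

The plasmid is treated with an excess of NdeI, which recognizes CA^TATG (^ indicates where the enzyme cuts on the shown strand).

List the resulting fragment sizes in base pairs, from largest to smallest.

NdeI sites (CATATG) start at positions 27, 94, 125.
NdeI cuts after base 2 of each site, so after positions 28, 95, 126.
Circular molecule, 3 cuts → 3 fragments:
  29–95 → 67 bp
  96–126 → 31 bp
  127–262 then 1–28 → 136 + 28 = 164 bp
Sorted largest to smallest: 164, 67, 31 bp.

164, 67, 31 bp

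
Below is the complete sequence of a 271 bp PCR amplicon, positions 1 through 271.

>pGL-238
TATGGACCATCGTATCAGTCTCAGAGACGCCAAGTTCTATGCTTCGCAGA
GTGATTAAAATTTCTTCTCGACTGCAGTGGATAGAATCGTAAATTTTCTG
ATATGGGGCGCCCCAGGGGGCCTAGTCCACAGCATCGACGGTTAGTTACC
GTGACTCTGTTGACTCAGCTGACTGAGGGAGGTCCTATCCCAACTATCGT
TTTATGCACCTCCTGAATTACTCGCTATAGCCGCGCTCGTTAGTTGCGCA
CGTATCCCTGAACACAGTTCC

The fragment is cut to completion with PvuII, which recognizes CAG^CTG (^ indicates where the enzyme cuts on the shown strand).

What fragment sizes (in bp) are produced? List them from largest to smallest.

The PvuII site (CAGCTG) starts at position 166.
PvuII cuts after base 3 of each site, so after position 168.
Linear molecule, 1 cut → 2 fragments:
  1–168 → 168 bp
  169–271 → 103 bp
Sorted largest to smallest: 168, 103 bp.

168, 103 bp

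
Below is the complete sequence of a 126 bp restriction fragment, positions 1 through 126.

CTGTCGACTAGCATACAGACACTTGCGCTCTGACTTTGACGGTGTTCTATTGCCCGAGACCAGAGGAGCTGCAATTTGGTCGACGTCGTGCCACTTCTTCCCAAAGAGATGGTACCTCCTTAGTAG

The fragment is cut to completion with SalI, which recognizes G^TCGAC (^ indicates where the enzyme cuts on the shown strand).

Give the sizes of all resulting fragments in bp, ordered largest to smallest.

SalI sites (GTCGAC) start at positions 3, 79.
SalI cuts after the first base of each site, so after positions 3, 79.
Linear molecule, 2 cuts → 3 fragments:
  1–3 → 3 bp
  4–79 → 76 bp
  80–126 → 47 bp
Sorted largest to smallest: 76, 47, 3 bp.

76, 47, 3 bp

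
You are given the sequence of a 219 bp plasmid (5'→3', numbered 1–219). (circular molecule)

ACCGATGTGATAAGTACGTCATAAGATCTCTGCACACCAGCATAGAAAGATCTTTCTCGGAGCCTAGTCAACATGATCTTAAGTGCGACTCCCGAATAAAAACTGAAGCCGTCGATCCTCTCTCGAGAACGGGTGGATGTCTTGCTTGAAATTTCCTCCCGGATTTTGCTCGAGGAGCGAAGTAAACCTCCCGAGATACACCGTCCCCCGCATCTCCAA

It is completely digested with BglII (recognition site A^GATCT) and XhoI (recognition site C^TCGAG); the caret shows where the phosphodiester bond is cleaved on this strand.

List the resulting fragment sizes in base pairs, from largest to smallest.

BglII sites (AGATCT) start at positions 24, 48.
BglII cuts after the first base of each site, so after positions 24, 48.
XhoI sites (CTCGAG) start at positions 122, 169.
XhoI cuts after the first base of each site, so after positions 122, 169.
Combined cut positions: 24, 48, 122, 169.
Circular molecule, 4 cuts → 4 fragments:
  25–48 → 24 bp
  49–122 → 74 bp
  123–169 → 47 bp
  170–219 then 1–24 → 50 + 24 = 74 bp
Sorted largest to smallest: 74, 74, 47, 24 bp.

74, 74, 47, 24 bp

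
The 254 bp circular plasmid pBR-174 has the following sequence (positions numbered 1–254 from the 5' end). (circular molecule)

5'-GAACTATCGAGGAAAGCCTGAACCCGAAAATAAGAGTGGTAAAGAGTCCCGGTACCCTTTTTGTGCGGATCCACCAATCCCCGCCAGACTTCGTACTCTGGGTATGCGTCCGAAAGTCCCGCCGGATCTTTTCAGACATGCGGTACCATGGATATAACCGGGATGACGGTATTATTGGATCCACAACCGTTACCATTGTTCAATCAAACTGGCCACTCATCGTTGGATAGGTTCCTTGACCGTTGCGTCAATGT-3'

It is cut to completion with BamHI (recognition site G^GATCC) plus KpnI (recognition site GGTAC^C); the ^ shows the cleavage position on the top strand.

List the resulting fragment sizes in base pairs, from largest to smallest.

BamHI sites (GGATCC) start at positions 67, 177.
BamHI cuts after the first base of each site, so after positions 67, 177.
KpnI sites (GGTACC) start at positions 51, 142.
KpnI cuts after base 5 of each site (before the last base), so after positions 55, 146.
Combined cut positions: 55, 67, 146, 177.
Circular molecule, 4 cuts → 4 fragments:
  56–67 → 12 bp
  68–146 → 79 bp
  147–177 → 31 bp
  178–254 then 1–55 → 77 + 55 = 132 bp
Sorted largest to smallest: 132, 79, 31, 12 bp.

132, 79, 31, 12 bp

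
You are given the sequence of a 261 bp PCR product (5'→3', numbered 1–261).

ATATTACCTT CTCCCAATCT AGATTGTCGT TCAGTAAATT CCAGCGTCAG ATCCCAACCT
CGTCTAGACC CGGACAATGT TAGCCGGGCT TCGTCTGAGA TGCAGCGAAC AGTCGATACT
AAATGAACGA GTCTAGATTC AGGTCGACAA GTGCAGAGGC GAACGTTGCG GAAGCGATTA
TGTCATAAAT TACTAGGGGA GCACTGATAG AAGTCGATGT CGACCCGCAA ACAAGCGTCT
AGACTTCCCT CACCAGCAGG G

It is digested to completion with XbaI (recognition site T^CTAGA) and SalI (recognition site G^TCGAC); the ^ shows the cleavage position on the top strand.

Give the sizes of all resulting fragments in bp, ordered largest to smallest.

76, 69, 45, 23, 19, 18, 11 bp

XbaI sites (TCTAGA) start at positions 18, 63, 132, 238.
XbaI cuts after the first base of each site, so after positions 18, 63, 132, 238.
SalI sites (GTCGAC) start at positions 143, 219.
SalI cuts after the first base of each site, so after positions 143, 219.
Combined cut positions: 18, 63, 132, 143, 219, 238.
Linear molecule, 6 cuts → 7 fragments:
  1–18 → 18 bp
  19–63 → 45 bp
  64–132 → 69 bp
  133–143 → 11 bp
  144–219 → 76 bp
  220–238 → 19 bp
  239–261 → 23 bp
Sorted largest to smallest: 76, 69, 45, 23, 19, 18, 11 bp.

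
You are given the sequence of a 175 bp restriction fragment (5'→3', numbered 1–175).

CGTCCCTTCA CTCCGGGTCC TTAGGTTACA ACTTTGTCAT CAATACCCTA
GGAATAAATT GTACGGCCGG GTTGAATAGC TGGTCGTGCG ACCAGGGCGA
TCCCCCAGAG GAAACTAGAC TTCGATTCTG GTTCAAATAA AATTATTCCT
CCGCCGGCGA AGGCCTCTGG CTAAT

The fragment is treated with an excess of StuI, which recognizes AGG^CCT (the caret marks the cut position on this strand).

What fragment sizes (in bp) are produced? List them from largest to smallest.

163, 12 bp

The StuI site (AGGCCT) starts at position 161.
StuI cuts after base 3 of each site, so after position 163.
Linear molecule, 1 cut → 2 fragments:
  1–163 → 163 bp
  164–175 → 12 bp
Sorted largest to smallest: 163, 12 bp.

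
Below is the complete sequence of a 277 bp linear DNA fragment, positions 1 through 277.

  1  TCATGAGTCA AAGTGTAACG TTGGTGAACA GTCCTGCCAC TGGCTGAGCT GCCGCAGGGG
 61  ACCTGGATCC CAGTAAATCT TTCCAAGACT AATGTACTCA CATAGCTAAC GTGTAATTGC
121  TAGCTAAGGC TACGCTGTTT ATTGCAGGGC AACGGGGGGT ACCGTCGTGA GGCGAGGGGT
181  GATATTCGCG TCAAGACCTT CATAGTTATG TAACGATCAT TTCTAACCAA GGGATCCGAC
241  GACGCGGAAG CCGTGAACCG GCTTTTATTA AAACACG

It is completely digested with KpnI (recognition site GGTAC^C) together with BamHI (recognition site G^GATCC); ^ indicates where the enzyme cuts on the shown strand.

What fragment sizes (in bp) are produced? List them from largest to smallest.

97, 70, 65, 45 bp

The KpnI site (GGTACC) starts at position 158.
KpnI cuts after base 5 of each site (before the last base), so after position 162.
BamHI sites (GGATCC) start at positions 65, 232.
BamHI cuts after the first base of each site, so after positions 65, 232.
Combined cut positions: 65, 162, 232.
Linear molecule, 3 cuts → 4 fragments:
  1–65 → 65 bp
  66–162 → 97 bp
  163–232 → 70 bp
  233–277 → 45 bp
Sorted largest to smallest: 97, 70, 65, 45 bp.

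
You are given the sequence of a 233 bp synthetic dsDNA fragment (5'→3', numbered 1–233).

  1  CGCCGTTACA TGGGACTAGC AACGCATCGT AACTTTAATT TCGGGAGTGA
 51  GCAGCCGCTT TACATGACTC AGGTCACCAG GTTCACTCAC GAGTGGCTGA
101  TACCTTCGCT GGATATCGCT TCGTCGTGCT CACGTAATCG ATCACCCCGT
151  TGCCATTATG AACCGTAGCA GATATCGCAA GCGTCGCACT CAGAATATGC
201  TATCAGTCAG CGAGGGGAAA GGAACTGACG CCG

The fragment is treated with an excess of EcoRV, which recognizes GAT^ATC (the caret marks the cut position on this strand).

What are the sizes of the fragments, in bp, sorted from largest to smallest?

EcoRV sites (GATATC) start at positions 112, 171.
EcoRV cuts after base 3 of each site, so after positions 114, 173.
Linear molecule, 2 cuts → 3 fragments:
  1–114 → 114 bp
  115–173 → 59 bp
  174–233 → 60 bp
Sorted largest to smallest: 114, 60, 59 bp.

114, 60, 59 bp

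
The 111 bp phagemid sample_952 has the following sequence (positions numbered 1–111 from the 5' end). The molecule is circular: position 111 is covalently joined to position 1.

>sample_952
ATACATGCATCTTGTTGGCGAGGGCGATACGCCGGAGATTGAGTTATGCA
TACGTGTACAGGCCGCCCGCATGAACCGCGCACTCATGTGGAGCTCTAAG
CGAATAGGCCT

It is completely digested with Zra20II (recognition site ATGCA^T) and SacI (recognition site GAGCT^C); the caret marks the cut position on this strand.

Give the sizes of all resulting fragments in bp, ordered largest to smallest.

Zra20II sites (ATGCAT) start at positions 5, 46.
Zra20II cuts after base 5 of each site (before the last base), so after positions 9, 50.
The SacI site (GAGCTC) starts at position 91.
SacI cuts after base 5 of each site (before the last base), so after position 95.
Combined cut positions: 9, 50, 95.
Circular molecule, 3 cuts → 3 fragments:
  10–50 → 41 bp
  51–95 → 45 bp
  96–111 then 1–9 → 16 + 9 = 25 bp
Sorted largest to smallest: 45, 41, 25 bp.

45, 41, 25 bp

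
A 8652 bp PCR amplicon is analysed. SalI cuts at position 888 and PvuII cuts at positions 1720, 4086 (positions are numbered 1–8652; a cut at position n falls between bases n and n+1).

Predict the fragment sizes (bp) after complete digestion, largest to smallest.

4566, 2366, 888, 832 bp

Combined cut positions (sorted): 888, 1720, 4086.
Linear molecule, 3 cuts → 4 fragments:
  888 − 0 = 888 bp
  1720 − 888 = 832 bp
  4086 − 1720 = 2366 bp
  8652 − 4086 = 4566 bp
Sorted largest to smallest: 4566, 2366, 888, 832 bp.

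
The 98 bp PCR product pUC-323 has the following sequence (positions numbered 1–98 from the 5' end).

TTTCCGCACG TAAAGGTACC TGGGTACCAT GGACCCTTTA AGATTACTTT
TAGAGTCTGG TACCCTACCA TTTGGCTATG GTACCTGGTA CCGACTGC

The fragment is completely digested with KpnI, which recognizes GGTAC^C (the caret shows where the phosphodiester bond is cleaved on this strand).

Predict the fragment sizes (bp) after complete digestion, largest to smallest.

KpnI sites (GGTACC) start at positions 15, 23, 59, 80, 87.
KpnI cuts after base 5 of each site (before the last base), so after positions 19, 27, 63, 84, 91.
Linear molecule, 5 cuts → 6 fragments:
  1–19 → 19 bp
  20–27 → 8 bp
  28–63 → 36 bp
  64–84 → 21 bp
  85–91 → 7 bp
  92–98 → 7 bp
Sorted largest to smallest: 36, 21, 19, 8, 7, 7 bp.

36, 21, 19, 8, 7, 7 bp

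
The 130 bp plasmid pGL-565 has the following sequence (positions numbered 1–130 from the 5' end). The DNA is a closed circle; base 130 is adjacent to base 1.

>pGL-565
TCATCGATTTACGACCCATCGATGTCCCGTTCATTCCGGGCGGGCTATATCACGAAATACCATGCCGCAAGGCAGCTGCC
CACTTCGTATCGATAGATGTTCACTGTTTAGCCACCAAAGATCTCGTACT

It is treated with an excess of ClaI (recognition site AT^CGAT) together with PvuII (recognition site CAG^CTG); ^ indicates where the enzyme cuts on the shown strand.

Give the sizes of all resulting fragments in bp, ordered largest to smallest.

ClaI sites (ATCGAT) start at positions 3, 18, 89.
ClaI cuts after base 2 of each site, so after positions 4, 19, 90.
The PvuII site (CAGCTG) starts at position 73.
PvuII cuts after base 3 of each site, so after position 75.
Combined cut positions: 4, 19, 75, 90.
Circular molecule, 4 cuts → 4 fragments:
  5–19 → 15 bp
  20–75 → 56 bp
  76–90 → 15 bp
  91–130 then 1–4 → 40 + 4 = 44 bp
Sorted largest to smallest: 56, 44, 15, 15 bp.

56, 44, 15, 15 bp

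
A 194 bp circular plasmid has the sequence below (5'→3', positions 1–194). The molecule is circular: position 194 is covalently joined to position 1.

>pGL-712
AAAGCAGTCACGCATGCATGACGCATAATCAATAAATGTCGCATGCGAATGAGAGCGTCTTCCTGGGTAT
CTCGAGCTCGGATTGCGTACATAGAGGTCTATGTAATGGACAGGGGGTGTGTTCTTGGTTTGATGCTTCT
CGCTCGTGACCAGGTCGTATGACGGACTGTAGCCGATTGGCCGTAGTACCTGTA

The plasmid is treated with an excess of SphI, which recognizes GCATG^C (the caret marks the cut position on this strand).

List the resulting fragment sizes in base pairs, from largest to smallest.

SphI sites (GCATGC) start at positions 12, 41.
SphI cuts after base 5 of each site (before the last base), so after positions 16, 45.
Circular molecule, 2 cuts → 2 fragments:
  17–45 → 29 bp
  46–194 then 1–16 → 149 + 16 = 165 bp
Sorted largest to smallest: 165, 29 bp.

165, 29 bp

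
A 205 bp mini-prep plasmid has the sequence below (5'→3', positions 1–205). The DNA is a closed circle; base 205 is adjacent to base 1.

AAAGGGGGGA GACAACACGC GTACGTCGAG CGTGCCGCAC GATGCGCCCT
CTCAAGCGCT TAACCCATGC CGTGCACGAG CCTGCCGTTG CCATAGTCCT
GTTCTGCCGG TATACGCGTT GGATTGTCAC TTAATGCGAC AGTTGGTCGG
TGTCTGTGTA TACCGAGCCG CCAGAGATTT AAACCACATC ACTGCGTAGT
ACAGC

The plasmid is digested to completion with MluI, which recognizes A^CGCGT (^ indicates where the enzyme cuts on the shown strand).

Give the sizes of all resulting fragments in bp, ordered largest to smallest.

108, 97 bp

MluI sites (ACGCGT) start at positions 17, 114.
MluI cuts after the first base of each site, so after positions 17, 114.
Circular molecule, 2 cuts → 2 fragments:
  18–114 → 97 bp
  115–205 then 1–17 → 91 + 17 = 108 bp
Sorted largest to smallest: 108, 97 bp.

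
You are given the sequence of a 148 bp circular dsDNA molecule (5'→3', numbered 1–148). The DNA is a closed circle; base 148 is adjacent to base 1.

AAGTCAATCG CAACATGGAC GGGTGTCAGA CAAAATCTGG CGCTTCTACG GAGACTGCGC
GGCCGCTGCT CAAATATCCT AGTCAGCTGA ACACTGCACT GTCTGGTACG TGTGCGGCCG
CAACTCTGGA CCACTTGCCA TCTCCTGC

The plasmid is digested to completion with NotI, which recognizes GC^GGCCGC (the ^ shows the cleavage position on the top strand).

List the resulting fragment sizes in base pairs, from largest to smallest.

NotI sites (GCGGCCGC) start at positions 59, 114.
NotI cuts after base 2 of each site, so after positions 60, 115.
Circular molecule, 2 cuts → 2 fragments:
  61–115 → 55 bp
  116–148 then 1–60 → 33 + 60 = 93 bp
Sorted largest to smallest: 93, 55 bp.

93, 55 bp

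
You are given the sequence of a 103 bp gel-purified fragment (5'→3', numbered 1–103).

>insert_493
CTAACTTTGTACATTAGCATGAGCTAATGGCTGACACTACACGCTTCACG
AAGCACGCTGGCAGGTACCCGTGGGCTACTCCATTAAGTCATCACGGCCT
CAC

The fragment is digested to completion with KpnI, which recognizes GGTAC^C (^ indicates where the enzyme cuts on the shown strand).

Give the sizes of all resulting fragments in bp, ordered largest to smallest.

The KpnI site (GGTACC) starts at position 64.
KpnI cuts after base 5 of each site (before the last base), so after position 68.
Linear molecule, 1 cut → 2 fragments:
  1–68 → 68 bp
  69–103 → 35 bp
Sorted largest to smallest: 68, 35 bp.

68, 35 bp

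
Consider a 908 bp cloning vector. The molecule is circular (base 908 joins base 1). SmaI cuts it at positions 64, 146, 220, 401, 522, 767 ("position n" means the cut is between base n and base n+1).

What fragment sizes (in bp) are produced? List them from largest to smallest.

Circular molecule, 6 cuts → 6 fragments:
  146 − 64 = 82 bp
  220 − 146 = 74 bp
  401 − 220 = 181 bp
  522 − 401 = 121 bp
  767 − 522 = 245 bp
  wrap: 908 − 767 + 64 = 205 bp
Sorted largest to smallest: 245, 205, 181, 121, 82, 74 bp.

245, 205, 181, 121, 82, 74 bp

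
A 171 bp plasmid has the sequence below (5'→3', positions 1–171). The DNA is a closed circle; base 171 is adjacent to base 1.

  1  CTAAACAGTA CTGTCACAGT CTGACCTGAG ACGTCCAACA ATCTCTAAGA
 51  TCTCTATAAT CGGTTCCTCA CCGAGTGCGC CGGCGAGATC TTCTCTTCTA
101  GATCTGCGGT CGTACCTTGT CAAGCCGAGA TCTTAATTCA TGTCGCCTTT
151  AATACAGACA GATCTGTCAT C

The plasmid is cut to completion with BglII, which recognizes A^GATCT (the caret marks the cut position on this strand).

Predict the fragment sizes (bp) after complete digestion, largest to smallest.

BglII sites (AGATCT) start at positions 48, 86, 100, 128, 160.
BglII cuts after the first base of each site, so after positions 48, 86, 100, 128, 160.
Circular molecule, 5 cuts → 5 fragments:
  49–86 → 38 bp
  87–100 → 14 bp
  101–128 → 28 bp
  129–160 → 32 bp
  161–171 then 1–48 → 11 + 48 = 59 bp
Sorted largest to smallest: 59, 38, 32, 28, 14 bp.

59, 38, 32, 28, 14 bp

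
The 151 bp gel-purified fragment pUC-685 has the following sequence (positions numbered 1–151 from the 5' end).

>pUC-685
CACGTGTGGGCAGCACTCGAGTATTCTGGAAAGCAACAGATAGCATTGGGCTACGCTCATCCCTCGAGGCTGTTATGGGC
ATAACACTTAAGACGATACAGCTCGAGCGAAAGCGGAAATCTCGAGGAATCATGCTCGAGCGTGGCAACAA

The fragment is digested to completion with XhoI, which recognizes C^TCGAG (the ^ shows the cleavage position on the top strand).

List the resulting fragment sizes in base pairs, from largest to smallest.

XhoI sites (CTCGAG) start at positions 16, 63, 102, 121, 135.
XhoI cuts after the first base of each site, so after positions 16, 63, 102, 121, 135.
Linear molecule, 5 cuts → 6 fragments:
  1–16 → 16 bp
  17–63 → 47 bp
  64–102 → 39 bp
  103–121 → 19 bp
  122–135 → 14 bp
  136–151 → 16 bp
Sorted largest to smallest: 47, 39, 19, 16, 16, 14 bp.

47, 39, 19, 16, 16, 14 bp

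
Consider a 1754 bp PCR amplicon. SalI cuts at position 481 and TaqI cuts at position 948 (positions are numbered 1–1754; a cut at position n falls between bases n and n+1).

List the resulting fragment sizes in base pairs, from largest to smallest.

Combined cut positions (sorted): 481, 948.
Linear molecule, 2 cuts → 3 fragments:
  481 − 0 = 481 bp
  948 − 481 = 467 bp
  1754 − 948 = 806 bp
Sorted largest to smallest: 806, 481, 467 bp.

806, 481, 467 bp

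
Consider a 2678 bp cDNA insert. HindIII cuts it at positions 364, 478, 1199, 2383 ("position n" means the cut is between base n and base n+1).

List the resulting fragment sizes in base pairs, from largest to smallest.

Linear molecule, 4 cuts → 5 fragments:
  364 − 0 = 364 bp
  478 − 364 = 114 bp
  1199 − 478 = 721 bp
  2383 − 1199 = 1184 bp
  2678 − 2383 = 295 bp
Sorted largest to smallest: 1184, 721, 364, 295, 114 bp.

1184, 721, 364, 295, 114 bp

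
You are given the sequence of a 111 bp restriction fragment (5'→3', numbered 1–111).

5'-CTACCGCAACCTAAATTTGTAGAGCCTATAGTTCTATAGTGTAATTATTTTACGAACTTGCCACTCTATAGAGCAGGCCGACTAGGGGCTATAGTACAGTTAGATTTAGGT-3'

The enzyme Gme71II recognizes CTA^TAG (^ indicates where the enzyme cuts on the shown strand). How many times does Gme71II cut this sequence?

CTATAG occurs starting at positions 26, 34, 66, 89.
Gme71II cuts at 4 sites.

4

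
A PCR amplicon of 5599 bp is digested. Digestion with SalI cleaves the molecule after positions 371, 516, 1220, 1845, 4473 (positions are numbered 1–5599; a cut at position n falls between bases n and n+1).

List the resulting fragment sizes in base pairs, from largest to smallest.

Linear molecule, 5 cuts → 6 fragments:
  371 − 0 = 371 bp
  516 − 371 = 145 bp
  1220 − 516 = 704 bp
  1845 − 1220 = 625 bp
  4473 − 1845 = 2628 bp
  5599 − 4473 = 1126 bp
Sorted largest to smallest: 2628, 1126, 704, 625, 371, 145 bp.

2628, 1126, 704, 625, 371, 145 bp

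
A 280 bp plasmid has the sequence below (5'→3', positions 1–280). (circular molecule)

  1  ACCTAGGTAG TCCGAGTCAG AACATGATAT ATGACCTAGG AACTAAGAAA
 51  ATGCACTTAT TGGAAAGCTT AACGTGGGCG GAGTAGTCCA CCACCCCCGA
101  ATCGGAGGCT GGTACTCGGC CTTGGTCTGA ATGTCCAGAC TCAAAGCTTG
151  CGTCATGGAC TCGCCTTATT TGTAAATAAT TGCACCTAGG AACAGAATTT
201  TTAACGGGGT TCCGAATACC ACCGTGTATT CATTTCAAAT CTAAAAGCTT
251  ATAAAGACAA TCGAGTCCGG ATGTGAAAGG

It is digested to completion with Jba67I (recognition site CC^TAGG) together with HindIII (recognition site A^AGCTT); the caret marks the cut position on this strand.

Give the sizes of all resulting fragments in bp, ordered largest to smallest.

79, 59, 42, 38, 33, 29 bp

Jba67I sites (CCTAGG) start at positions 2, 35, 185.
Jba67I cuts after base 2 of each site, so after positions 3, 36, 186.
HindIII sites (AAGCTT) start at positions 65, 144, 245.
HindIII cuts after the first base of each site, so after positions 65, 144, 245.
Combined cut positions: 3, 36, 65, 144, 186, 245.
Circular molecule, 6 cuts → 6 fragments:
  4–36 → 33 bp
  37–65 → 29 bp
  66–144 → 79 bp
  145–186 → 42 bp
  187–245 → 59 bp
  246–280 then 1–3 → 35 + 3 = 38 bp
Sorted largest to smallest: 79, 59, 42, 38, 33, 29 bp.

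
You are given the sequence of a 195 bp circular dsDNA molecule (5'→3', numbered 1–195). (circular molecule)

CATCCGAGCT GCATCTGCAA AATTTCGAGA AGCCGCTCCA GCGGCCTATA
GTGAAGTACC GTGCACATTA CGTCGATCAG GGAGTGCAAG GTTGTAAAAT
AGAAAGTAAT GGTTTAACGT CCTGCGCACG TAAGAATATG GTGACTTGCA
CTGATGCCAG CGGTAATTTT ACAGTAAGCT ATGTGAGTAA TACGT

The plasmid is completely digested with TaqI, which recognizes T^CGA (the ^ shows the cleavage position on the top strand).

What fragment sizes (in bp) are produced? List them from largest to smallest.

147, 48 bp

TaqI sites (TCGA) start at positions 25, 73.
TaqI cuts after the first base of each site, so after positions 25, 73.
Circular molecule, 2 cuts → 2 fragments:
  26–73 → 48 bp
  74–195 then 1–25 → 122 + 25 = 147 bp
Sorted largest to smallest: 147, 48 bp.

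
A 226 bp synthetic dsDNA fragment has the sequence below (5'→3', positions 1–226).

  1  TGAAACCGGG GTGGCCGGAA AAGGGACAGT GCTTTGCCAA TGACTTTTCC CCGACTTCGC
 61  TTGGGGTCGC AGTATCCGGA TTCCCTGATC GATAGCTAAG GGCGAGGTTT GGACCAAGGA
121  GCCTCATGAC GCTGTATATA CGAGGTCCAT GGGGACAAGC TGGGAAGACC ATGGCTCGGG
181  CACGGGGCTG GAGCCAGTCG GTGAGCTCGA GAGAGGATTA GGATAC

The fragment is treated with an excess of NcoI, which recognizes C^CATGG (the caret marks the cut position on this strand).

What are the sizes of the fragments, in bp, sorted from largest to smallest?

147, 57, 22 bp

NcoI sites (CCATGG) start at positions 147, 169.
NcoI cuts after the first base of each site, so after positions 147, 169.
Linear molecule, 2 cuts → 3 fragments:
  1–147 → 147 bp
  148–169 → 22 bp
  170–226 → 57 bp
Sorted largest to smallest: 147, 57, 22 bp.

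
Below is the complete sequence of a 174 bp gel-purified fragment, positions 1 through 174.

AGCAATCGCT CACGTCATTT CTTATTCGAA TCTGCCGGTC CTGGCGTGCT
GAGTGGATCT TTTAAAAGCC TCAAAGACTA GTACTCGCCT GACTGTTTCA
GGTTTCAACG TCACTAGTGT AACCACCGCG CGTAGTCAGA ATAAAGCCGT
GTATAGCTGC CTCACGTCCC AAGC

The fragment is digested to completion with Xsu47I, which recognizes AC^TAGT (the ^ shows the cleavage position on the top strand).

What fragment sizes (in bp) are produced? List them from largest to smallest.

Xsu47I sites (ACTAGT) start at positions 77, 113.
Xsu47I cuts after base 2 of each site, so after positions 78, 114.
Linear molecule, 2 cuts → 3 fragments:
  1–78 → 78 bp
  79–114 → 36 bp
  115–174 → 60 bp
Sorted largest to smallest: 78, 60, 36 bp.

78, 60, 36 bp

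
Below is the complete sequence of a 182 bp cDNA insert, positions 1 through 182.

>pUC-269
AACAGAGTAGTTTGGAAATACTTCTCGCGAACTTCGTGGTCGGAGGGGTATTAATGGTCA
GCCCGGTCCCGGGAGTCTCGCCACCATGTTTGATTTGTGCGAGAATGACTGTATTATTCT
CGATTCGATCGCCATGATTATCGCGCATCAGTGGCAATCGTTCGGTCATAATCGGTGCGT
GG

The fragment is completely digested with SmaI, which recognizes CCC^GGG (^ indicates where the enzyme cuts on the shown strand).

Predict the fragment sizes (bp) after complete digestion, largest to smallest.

The SmaI site (CCCGGG) starts at position 68.
SmaI cuts after base 3 of each site, so after position 70.
Linear molecule, 1 cut → 2 fragments:
  1–70 → 70 bp
  71–182 → 112 bp
Sorted largest to smallest: 112, 70 bp.

112, 70 bp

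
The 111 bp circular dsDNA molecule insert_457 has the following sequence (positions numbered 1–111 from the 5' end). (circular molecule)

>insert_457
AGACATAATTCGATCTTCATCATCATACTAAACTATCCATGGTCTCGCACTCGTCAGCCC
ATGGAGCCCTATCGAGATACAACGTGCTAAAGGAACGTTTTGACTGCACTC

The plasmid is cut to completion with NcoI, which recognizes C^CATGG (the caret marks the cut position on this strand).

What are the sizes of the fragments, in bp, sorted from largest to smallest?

89, 22 bp

NcoI sites (CCATGG) start at positions 37, 59.
NcoI cuts after the first base of each site, so after positions 37, 59.
Circular molecule, 2 cuts → 2 fragments:
  38–59 → 22 bp
  60–111 then 1–37 → 52 + 37 = 89 bp
Sorted largest to smallest: 89, 22 bp.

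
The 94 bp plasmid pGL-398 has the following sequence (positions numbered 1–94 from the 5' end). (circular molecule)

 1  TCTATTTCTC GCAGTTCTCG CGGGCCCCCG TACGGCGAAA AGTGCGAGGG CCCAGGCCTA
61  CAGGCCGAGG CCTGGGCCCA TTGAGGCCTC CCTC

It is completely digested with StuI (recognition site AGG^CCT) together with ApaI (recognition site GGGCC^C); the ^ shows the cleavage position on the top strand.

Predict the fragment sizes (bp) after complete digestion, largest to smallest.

StuI sites (AGGCCT) start at positions 54, 68, 84.
StuI cuts after base 3 of each site, so after positions 56, 70, 86.
ApaI sites (GGGCCC) start at positions 22, 48, 74.
ApaI cuts after base 5 of each site (before the last base), so after positions 26, 52, 78.
Combined cut positions: 26, 52, 56, 70, 78, 86.
Circular molecule, 6 cuts → 6 fragments:
  27–52 → 26 bp
  53–56 → 4 bp
  57–70 → 14 bp
  71–78 → 8 bp
  79–86 → 8 bp
  87–94 then 1–26 → 8 + 26 = 34 bp
Sorted largest to smallest: 34, 26, 14, 8, 8, 4 bp.

34, 26, 14, 8, 8, 4 bp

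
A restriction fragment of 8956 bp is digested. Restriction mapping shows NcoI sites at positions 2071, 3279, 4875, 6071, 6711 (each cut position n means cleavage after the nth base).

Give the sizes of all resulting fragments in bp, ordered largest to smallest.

2245, 2071, 1596, 1208, 1196, 640 bp

Linear molecule, 5 cuts → 6 fragments:
  2071 − 0 = 2071 bp
  3279 − 2071 = 1208 bp
  4875 − 3279 = 1596 bp
  6071 − 4875 = 1196 bp
  6711 − 6071 = 640 bp
  8956 − 6711 = 2245 bp
Sorted largest to smallest: 2245, 2071, 1596, 1208, 1196, 640 bp.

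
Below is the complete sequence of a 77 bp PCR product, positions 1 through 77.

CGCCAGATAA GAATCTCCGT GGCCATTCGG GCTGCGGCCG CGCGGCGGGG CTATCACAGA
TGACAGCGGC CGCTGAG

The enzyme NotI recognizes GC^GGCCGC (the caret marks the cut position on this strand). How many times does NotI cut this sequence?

2

GCGGCCGC occurs starting at positions 34, 66.
NotI cuts at 2 sites.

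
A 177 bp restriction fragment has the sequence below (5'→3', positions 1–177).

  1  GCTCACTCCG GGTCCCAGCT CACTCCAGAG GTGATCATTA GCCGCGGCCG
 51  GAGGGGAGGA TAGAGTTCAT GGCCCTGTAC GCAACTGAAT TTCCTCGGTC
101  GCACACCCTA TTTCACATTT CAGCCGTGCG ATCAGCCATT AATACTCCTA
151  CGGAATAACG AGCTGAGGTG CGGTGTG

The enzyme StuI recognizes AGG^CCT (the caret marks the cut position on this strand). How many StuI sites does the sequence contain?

0

No occurrence of AGGCCT is present in the sequence.
StuI does not cut: 0 sites.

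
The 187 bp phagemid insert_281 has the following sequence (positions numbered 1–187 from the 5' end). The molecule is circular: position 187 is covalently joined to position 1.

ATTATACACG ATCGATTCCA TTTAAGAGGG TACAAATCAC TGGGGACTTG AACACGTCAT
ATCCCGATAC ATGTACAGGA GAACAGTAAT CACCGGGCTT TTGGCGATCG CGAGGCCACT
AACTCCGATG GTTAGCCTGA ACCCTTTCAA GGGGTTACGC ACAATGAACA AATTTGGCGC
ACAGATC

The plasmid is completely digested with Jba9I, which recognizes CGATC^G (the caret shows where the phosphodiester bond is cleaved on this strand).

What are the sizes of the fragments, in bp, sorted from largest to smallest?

96, 91 bp

Jba9I sites (CGATCG) start at positions 9, 105.
Jba9I cuts after base 5 of each site (before the last base), so after positions 13, 109.
Circular molecule, 2 cuts → 2 fragments:
  14–109 → 96 bp
  110–187 then 1–13 → 78 + 13 = 91 bp
Sorted largest to smallest: 96, 91 bp.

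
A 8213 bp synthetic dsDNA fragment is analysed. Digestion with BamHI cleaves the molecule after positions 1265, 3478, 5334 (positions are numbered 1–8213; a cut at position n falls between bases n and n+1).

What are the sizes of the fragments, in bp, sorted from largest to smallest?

2879, 2213, 1856, 1265 bp

Linear molecule, 3 cuts → 4 fragments:
  1265 − 0 = 1265 bp
  3478 − 1265 = 2213 bp
  5334 − 3478 = 1856 bp
  8213 − 5334 = 2879 bp
Sorted largest to smallest: 2879, 2213, 1856, 1265 bp.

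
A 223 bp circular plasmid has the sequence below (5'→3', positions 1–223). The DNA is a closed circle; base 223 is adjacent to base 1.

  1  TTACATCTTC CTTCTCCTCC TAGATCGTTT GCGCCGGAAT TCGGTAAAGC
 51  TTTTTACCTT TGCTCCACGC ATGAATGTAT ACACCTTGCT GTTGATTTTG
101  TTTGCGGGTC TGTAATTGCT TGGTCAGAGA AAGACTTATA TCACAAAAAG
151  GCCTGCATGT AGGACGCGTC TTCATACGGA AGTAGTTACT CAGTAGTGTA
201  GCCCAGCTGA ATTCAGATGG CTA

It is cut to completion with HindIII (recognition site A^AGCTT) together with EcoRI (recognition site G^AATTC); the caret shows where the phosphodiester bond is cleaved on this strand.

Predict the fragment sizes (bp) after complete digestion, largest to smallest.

162, 51, 10 bp

The HindIII site (AAGCTT) starts at position 47.
HindIII cuts after the first base of each site, so after position 47.
EcoRI sites (GAATTC) start at positions 37, 209.
EcoRI cuts after the first base of each site, so after positions 37, 209.
Combined cut positions: 37, 47, 209.
Circular molecule, 3 cuts → 3 fragments:
  38–47 → 10 bp
  48–209 → 162 bp
  210–223 then 1–37 → 14 + 37 = 51 bp
Sorted largest to smallest: 162, 51, 10 bp.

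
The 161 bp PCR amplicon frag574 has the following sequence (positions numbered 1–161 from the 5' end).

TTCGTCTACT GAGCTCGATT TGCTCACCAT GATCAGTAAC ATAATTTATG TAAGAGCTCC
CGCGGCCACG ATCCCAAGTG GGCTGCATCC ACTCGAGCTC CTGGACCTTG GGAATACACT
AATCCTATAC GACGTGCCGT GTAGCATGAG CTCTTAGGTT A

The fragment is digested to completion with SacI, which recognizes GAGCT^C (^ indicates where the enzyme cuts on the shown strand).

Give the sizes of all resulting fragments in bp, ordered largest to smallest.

53, 43, 41, 15, 9 bp

SacI sites (GAGCTC) start at positions 11, 54, 95, 148.
SacI cuts after base 5 of each site (before the last base), so after positions 15, 58, 99, 152.
Linear molecule, 4 cuts → 5 fragments:
  1–15 → 15 bp
  16–58 → 43 bp
  59–99 → 41 bp
  100–152 → 53 bp
  153–161 → 9 bp
Sorted largest to smallest: 53, 43, 41, 15, 9 bp.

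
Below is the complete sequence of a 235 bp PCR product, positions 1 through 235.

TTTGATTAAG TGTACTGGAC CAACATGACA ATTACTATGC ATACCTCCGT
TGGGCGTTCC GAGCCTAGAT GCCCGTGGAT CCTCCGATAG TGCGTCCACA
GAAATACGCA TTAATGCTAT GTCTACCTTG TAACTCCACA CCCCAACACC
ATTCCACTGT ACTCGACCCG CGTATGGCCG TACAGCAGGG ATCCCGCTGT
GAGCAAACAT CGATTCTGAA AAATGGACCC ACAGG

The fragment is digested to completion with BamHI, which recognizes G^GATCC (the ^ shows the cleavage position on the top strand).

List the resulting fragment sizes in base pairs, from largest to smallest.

BamHI sites (GGATCC) start at positions 77, 189.
BamHI cuts after the first base of each site, so after positions 77, 189.
Linear molecule, 2 cuts → 3 fragments:
  1–77 → 77 bp
  78–189 → 112 bp
  190–235 → 46 bp
Sorted largest to smallest: 112, 77, 46 bp.

112, 77, 46 bp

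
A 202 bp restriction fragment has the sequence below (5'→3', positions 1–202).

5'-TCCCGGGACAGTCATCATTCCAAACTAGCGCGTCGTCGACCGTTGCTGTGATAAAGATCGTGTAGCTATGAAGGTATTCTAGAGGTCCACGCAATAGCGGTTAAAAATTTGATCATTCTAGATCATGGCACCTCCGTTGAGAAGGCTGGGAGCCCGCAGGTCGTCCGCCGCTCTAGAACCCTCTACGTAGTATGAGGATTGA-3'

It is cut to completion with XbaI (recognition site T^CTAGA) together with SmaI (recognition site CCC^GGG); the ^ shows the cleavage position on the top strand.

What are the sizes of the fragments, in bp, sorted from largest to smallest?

XbaI sites (TCTAGA) start at positions 78, 117, 172.
XbaI cuts after the first base of each site, so after positions 78, 117, 172.
The SmaI site (CCCGGG) starts at position 2.
SmaI cuts after base 3 of each site, so after position 4.
Combined cut positions: 4, 78, 117, 172.
Linear molecule, 4 cuts → 5 fragments:
  1–4 → 4 bp
  5–78 → 74 bp
  79–117 → 39 bp
  118–172 → 55 bp
  173–202 → 30 bp
Sorted largest to smallest: 74, 55, 39, 30, 4 bp.

74, 55, 39, 30, 4 bp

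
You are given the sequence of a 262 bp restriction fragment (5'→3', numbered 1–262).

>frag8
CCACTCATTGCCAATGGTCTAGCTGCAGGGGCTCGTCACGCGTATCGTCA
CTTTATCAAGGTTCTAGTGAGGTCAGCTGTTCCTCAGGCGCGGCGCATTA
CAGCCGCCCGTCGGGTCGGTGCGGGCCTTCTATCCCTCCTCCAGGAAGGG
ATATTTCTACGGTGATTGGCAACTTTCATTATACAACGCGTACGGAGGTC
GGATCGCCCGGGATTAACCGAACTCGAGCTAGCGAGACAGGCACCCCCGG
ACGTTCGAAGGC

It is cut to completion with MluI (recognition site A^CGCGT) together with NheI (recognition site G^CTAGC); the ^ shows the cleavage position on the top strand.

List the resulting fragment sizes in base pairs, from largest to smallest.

148, 42, 38, 34 bp

MluI sites (ACGCGT) start at positions 38, 186.
MluI cuts after the first base of each site, so after positions 38, 186.
The NheI site (GCTAGC) starts at position 228.
NheI cuts after the first base of each site, so after position 228.
Combined cut positions: 38, 186, 228.
Linear molecule, 3 cuts → 4 fragments:
  1–38 → 38 bp
  39–186 → 148 bp
  187–228 → 42 bp
  229–262 → 34 bp
Sorted largest to smallest: 148, 42, 38, 34 bp.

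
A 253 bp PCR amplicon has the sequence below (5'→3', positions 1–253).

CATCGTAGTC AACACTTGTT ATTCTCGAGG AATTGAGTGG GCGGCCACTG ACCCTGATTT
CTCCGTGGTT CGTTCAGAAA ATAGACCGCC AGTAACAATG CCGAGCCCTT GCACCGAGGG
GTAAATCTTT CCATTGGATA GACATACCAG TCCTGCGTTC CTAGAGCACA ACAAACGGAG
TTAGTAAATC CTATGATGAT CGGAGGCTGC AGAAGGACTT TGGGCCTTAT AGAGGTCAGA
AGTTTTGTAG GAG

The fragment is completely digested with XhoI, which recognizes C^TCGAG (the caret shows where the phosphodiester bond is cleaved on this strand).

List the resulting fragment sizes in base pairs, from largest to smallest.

The XhoI site (CTCGAG) starts at position 24.
XhoI cuts after the first base of each site, so after position 24.
Linear molecule, 1 cut → 2 fragments:
  1–24 → 24 bp
  25–253 → 229 bp
Sorted largest to smallest: 229, 24 bp.

229, 24 bp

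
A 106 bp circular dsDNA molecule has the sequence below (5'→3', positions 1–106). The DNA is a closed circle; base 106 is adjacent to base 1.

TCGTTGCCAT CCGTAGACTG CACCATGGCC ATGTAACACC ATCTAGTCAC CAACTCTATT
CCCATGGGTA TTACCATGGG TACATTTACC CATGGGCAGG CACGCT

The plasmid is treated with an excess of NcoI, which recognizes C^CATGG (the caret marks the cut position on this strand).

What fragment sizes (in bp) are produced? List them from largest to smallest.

NcoI sites (CCATGG) start at positions 23, 62, 74, 90.
NcoI cuts after the first base of each site, so after positions 23, 62, 74, 90.
Circular molecule, 4 cuts → 4 fragments:
  24–62 → 39 bp
  63–74 → 12 bp
  75–90 → 16 bp
  91–106 then 1–23 → 16 + 23 = 39 bp
Sorted largest to smallest: 39, 39, 16, 12 bp.

39, 39, 16, 12 bp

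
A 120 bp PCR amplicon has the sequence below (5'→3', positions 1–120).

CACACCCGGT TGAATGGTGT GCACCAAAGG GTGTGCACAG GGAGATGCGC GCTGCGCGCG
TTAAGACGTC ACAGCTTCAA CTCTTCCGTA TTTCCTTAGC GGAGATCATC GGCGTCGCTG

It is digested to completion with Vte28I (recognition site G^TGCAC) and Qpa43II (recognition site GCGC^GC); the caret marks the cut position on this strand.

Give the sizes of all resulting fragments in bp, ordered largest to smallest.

63, 19, 17, 14, 7 bp

Vte28I sites (GTGCAC) start at positions 19, 33.
Vte28I cuts after the first base of each site, so after positions 19, 33.
Qpa43II sites (GCGCGC) start at positions 47, 54.
Qpa43II cuts after base 4 of each site, so after positions 50, 57.
Combined cut positions: 19, 33, 50, 57.
Linear molecule, 4 cuts → 5 fragments:
  1–19 → 19 bp
  20–33 → 14 bp
  34–50 → 17 bp
  51–57 → 7 bp
  58–120 → 63 bp
Sorted largest to smallest: 63, 19, 17, 14, 7 bp.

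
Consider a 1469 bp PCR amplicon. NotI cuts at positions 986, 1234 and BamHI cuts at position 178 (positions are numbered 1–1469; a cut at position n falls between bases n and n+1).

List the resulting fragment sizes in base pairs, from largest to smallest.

808, 248, 235, 178 bp

Combined cut positions (sorted): 178, 986, 1234.
Linear molecule, 3 cuts → 4 fragments:
  178 − 0 = 178 bp
  986 − 178 = 808 bp
  1234 − 986 = 248 bp
  1469 − 1234 = 235 bp
Sorted largest to smallest: 808, 248, 235, 178 bp.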